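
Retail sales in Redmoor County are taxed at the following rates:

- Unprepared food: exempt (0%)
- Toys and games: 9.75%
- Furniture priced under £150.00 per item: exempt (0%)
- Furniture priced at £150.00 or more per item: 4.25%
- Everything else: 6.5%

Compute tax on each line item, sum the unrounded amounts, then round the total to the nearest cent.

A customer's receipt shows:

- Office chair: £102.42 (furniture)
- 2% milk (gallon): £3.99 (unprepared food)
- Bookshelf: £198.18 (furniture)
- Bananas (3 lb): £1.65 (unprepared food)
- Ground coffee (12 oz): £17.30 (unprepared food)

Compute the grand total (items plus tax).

Office chair £102.42: furniture, under £150.00 → 0% → £0.00
2% milk (gallon) £3.99: unprepared food → 0% → £0.00
Bookshelf £198.18: furniture, £150.00 or more → 4.25% → £8.42265
Bananas (3 lb) £1.65: unprepared food → 0% → £0.00
Ground coffee (12 oz) £17.30: unprepared food → 0% → £0.00
Subtotal = £323.54; unrounded tax = £8.42265 → £8.42; total due = £331.96

£331.96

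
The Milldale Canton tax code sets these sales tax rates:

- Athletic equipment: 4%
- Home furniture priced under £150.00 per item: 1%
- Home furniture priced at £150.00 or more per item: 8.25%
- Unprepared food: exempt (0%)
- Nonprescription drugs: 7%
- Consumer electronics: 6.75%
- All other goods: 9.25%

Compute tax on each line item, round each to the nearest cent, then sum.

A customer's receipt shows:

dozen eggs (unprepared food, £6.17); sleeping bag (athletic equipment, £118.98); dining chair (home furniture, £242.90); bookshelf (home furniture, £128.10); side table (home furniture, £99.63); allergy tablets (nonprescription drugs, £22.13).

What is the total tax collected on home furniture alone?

Dining chair £242.90: home furniture, £150.00 or more → 8.25% → £20.04
Bookshelf £128.10: home furniture, under £150.00 → 1% → £1.28
Side table £99.63: home furniture, under £150.00 → 1% → £1.00
Tax on home furniture = £20.04 + £1.28 + £1.00 = £22.32

£22.32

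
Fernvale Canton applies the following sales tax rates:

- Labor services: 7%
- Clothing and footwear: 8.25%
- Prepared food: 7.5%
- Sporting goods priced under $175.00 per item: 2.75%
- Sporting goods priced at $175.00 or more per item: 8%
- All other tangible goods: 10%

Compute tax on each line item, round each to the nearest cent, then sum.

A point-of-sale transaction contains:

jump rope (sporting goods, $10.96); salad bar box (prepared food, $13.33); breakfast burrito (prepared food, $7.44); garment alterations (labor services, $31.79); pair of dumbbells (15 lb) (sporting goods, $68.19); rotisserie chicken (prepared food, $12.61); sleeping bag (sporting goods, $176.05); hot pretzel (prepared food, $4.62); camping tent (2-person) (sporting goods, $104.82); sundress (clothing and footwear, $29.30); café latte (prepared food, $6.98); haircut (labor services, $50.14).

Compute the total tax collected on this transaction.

Jump rope $10.96: sporting goods, under $175.00 → 2.75% → $0.30
Salad bar box $13.33: prepared food → 7.5% → $1.00
Breakfast burrito $7.44: prepared food → 7.5% → $0.56
Garment alterations $31.79: labor services → 7% → $2.23
Pair of dumbbells (15 lb) $68.19: sporting goods, under $175.00 → 2.75% → $1.88
Rotisserie chicken $12.61: prepared food → 7.5% → $0.95
Sleeping bag $176.05: sporting goods, $175.00 or more → 8% → $14.08
Hot pretzel $4.62: prepared food → 7.5% → $0.35
Camping tent (2-person) $104.82: sporting goods, under $175.00 → 2.75% → $2.88
Sundress $29.30: clothing and footwear → 8.25% → $2.42
Café latte $6.98: prepared food → 7.5% → $0.52
Haircut $50.14: labor services → 7% → $3.51
Total tax = $0.30 + $1.00 + $0.56 + $2.23 + $1.88 + $0.95 + $14.08 + $0.35 + $2.88 + $2.42 + $0.52 + $3.51 = $30.68

$30.68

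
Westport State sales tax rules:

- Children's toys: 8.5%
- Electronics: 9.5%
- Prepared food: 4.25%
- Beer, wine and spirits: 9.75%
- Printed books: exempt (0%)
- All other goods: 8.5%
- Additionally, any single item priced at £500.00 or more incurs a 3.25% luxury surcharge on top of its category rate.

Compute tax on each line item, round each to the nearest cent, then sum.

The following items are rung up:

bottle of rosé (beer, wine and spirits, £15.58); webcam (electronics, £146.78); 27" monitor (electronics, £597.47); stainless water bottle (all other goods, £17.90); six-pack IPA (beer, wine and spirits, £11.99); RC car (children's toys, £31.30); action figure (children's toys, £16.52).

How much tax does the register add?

£98.39

Bottle of rosé £15.58: beer, wine and spirits → 9.75% → £1.52
Webcam £146.78: electronics → 9.5% → £13.94
27" monitor £597.47: electronics → 9.5% + 3.25% surcharge = 12.75% → £76.18
Stainless water bottle £17.90: all other goods → 8.5% → £1.52
Six-pack IPA £11.99: beer, wine and spirits → 9.75% → £1.17
RC car £31.30: children's toys → 8.5% → £2.66
Action figure £16.52: children's toys → 8.5% → £1.40
Total tax = £1.52 + £13.94 + £76.18 + £1.52 + £1.17 + £2.66 + £1.40 = £98.39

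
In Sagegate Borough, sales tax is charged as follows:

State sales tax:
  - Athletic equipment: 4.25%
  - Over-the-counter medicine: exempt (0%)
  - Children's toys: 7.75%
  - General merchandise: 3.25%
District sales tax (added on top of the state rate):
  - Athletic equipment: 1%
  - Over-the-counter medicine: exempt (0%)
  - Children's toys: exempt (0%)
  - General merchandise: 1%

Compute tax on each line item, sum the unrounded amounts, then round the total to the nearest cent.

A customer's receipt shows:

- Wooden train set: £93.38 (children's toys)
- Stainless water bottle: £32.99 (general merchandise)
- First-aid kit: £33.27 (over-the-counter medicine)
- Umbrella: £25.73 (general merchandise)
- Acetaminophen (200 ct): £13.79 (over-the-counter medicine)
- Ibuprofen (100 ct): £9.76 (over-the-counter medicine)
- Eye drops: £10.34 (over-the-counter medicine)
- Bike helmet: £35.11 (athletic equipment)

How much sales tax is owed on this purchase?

Wooden train set £93.38: children's toys → 7.75% + 0% district = 7.75% → £7.23695
Stainless water bottle £32.99: general merchandise → 3.25% + 1% district = 4.25% → £1.402075
First-aid kit £33.27: over-the-counter medicine → 0% + 0% district = 0% → £0.00
Umbrella £25.73: general merchandise → 3.25% + 1% district = 4.25% → £1.093525
Acetaminophen (200 ct) £13.79: over-the-counter medicine → 0% + 0% district = 0% → £0.00
Ibuprofen (100 ct) £9.76: over-the-counter medicine → 0% + 0% district = 0% → £0.00
Eye drops £10.34: over-the-counter medicine → 0% + 0% district = 0% → £0.00
Bike helmet £35.11: athletic equipment → 4.25% + 1% district = 5.25% → £1.843275
Unrounded tax sum = £11.575825 → £11.58

£11.58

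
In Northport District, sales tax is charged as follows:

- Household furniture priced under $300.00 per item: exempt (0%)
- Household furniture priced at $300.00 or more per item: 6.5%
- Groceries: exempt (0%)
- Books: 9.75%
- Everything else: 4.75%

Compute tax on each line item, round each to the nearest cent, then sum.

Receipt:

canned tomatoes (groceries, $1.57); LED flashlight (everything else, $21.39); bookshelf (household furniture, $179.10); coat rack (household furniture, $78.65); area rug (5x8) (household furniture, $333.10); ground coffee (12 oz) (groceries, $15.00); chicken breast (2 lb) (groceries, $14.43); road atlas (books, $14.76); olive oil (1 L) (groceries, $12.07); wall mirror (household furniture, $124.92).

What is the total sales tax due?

Canned tomatoes $1.57: groceries → 0% → $0.00
LED flashlight $21.39: everything else → 4.75% → $1.02
Bookshelf $179.10: household furniture, under $300.00 → 0% → $0.00
Coat rack $78.65: household furniture, under $300.00 → 0% → $0.00
Area rug (5x8) $333.10: household furniture, $300.00 or more → 6.5% → $21.65
Ground coffee (12 oz) $15.00: groceries → 0% → $0.00
Chicken breast (2 lb) $14.43: groceries → 0% → $0.00
Road atlas $14.76: books → 9.75% → $1.44
Olive oil (1 L) $12.07: groceries → 0% → $0.00
Wall mirror $124.92: household furniture, under $300.00 → 0% → $0.00
Total tax = $1.02 + $21.65 + $1.44 = $24.11

$24.11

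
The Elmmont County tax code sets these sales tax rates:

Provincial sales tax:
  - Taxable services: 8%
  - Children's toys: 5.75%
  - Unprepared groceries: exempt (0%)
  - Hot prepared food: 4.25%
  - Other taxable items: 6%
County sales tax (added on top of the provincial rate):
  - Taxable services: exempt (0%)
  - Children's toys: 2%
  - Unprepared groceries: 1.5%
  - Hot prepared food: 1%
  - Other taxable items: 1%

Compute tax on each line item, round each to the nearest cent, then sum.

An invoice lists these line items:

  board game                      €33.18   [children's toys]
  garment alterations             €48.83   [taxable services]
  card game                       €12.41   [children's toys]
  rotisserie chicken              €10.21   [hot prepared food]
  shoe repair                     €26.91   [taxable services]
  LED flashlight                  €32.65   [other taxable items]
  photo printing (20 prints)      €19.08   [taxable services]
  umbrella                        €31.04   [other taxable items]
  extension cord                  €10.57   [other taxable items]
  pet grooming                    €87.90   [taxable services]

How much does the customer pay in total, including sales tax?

€336.67

Board game €33.18: children's toys → 5.75% + 2% county = 7.75% → €2.57
Garment alterations €48.83: taxable services → 8% + 0% county = 8% → €3.91
Card game €12.41: children's toys → 5.75% + 2% county = 7.75% → €0.96
Rotisserie chicken €10.21: hot prepared food → 4.25% + 1% county = 5.25% → €0.54
Shoe repair €26.91: taxable services → 8% + 0% county = 8% → €2.15
LED flashlight €32.65: other taxable items → 6% + 1% county = 7% → €2.29
Photo printing (20 prints) €19.08: taxable services → 8% + 0% county = 8% → €1.53
Umbrella €31.04: other taxable items → 6% + 1% county = 7% → €2.17
Extension cord €10.57: other taxable items → 6% + 1% county = 7% → €0.74
Pet grooming €87.90: taxable services → 8% + 0% county = 8% → €7.03
Subtotal = €312.78; tax = €23.89; total due = €336.67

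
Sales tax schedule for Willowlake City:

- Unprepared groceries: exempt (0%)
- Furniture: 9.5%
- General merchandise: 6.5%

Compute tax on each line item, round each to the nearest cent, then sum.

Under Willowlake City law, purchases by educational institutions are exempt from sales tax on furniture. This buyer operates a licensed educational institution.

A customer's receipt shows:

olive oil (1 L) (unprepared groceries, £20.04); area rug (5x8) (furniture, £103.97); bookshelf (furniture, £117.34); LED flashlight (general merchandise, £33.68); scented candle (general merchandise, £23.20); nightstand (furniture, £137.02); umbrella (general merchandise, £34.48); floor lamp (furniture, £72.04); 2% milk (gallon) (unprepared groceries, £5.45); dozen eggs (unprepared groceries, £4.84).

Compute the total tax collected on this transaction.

£5.94

Olive oil (1 L) £20.04: unprepared groceries → 0% → £0.00
Area rug (5x8) £103.97: furniture, buyer-exempt → 0% → £0.00
Bookshelf £117.34: furniture, buyer-exempt → 0% → £0.00
LED flashlight £33.68: general merchandise → 6.5% → £2.19
Scented candle £23.20: general merchandise → 6.5% → £1.51
Nightstand £137.02: furniture, buyer-exempt → 0% → £0.00
Umbrella £34.48: general merchandise → 6.5% → £2.24
Floor lamp £72.04: furniture, buyer-exempt → 0% → £0.00
2% milk (gallon) £5.45: unprepared groceries → 0% → £0.00
Dozen eggs £4.84: unprepared groceries → 0% → £0.00
Total tax = £2.19 + £1.51 + £2.24 = £5.94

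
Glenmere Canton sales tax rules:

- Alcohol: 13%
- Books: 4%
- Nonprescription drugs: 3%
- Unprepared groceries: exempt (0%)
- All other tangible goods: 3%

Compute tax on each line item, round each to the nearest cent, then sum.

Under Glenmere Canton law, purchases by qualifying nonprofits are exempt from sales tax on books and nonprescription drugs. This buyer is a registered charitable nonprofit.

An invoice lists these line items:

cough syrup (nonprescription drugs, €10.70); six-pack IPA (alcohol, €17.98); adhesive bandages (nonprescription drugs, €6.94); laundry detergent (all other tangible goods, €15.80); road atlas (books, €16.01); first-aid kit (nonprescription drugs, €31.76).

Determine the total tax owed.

Cough syrup €10.70: nonprescription drugs, buyer-exempt → 0% → €0.00
Six-pack IPA €17.98: alcohol → 13% → €2.34
Adhesive bandages €6.94: nonprescription drugs, buyer-exempt → 0% → €0.00
Laundry detergent €15.80: all other tangible goods → 3% → €0.47
Road atlas €16.01: books, buyer-exempt → 0% → €0.00
First-aid kit €31.76: nonprescription drugs, buyer-exempt → 0% → €0.00
Total tax = €2.34 + €0.47 = €2.81

€2.81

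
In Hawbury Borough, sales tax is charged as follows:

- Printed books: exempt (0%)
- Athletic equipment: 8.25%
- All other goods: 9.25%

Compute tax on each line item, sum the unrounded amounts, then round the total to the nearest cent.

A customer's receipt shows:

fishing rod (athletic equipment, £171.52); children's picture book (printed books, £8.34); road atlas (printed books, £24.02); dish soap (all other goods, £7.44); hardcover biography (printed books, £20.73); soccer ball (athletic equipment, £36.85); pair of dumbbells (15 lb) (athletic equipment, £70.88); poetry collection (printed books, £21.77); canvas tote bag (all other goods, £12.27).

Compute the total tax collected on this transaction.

Fishing rod £171.52: athletic equipment → 8.25% → £14.1504
Children's picture book £8.34: printed books → 0% → £0.00
Road atlas £24.02: printed books → 0% → £0.00
Dish soap £7.44: all other goods → 9.25% → £0.6882
Hardcover biography £20.73: printed books → 0% → £0.00
Soccer ball £36.85: athletic equipment → 8.25% → £3.040125
Pair of dumbbells (15 lb) £70.88: athletic equipment → 8.25% → £5.8476
Poetry collection £21.77: printed books → 0% → £0.00
Canvas tote bag £12.27: all other goods → 9.25% → £1.134975
Unrounded tax sum = £24.8613 → £24.86

£24.86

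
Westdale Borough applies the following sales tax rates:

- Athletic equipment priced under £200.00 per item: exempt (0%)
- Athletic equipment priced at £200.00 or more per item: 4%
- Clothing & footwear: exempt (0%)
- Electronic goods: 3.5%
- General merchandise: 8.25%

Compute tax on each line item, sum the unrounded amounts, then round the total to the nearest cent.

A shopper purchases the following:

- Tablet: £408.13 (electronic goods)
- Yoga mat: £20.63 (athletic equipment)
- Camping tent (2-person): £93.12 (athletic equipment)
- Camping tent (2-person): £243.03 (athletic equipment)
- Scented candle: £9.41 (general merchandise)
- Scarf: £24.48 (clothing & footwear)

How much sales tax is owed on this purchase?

Tablet £408.13: electronic goods → 3.5% → £14.28455
Yoga mat £20.63: athletic equipment, under £200.00 → 0% → £0.00
Camping tent (2-person) £93.12: athletic equipment, under £200.00 → 0% → £0.00
Camping tent (2-person) £243.03: athletic equipment, £200.00 or more → 4% → £9.7212
Scented candle £9.41: general merchandise → 8.25% → £0.776325
Scarf £24.48: clothing & footwear → 0% → £0.00
Unrounded tax sum = £24.782075 → £24.78

£24.78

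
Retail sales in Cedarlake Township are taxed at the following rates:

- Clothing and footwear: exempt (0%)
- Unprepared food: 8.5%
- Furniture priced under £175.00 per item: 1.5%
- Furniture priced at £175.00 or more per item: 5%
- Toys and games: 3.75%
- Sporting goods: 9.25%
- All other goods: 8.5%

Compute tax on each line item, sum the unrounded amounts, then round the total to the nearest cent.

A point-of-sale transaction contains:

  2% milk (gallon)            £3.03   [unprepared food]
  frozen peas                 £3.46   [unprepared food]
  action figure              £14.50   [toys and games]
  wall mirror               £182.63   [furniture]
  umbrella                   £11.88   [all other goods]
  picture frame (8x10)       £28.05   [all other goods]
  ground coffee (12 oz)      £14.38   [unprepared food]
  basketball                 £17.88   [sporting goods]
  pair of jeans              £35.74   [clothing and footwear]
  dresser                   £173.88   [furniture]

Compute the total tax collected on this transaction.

£19.11

2% milk (gallon) £3.03: unprepared food → 8.5% → £0.25755
Frozen peas £3.46: unprepared food → 8.5% → £0.2941
Action figure £14.50: toys and games → 3.75% → £0.54375
Wall mirror £182.63: furniture, £175.00 or more → 5% → £9.1315
Umbrella £11.88: all other goods → 8.5% → £1.0098
Picture frame (8x10) £28.05: all other goods → 8.5% → £2.38425
Ground coffee (12 oz) £14.38: unprepared food → 8.5% → £1.2223
Basketball £17.88: sporting goods → 9.25% → £1.6539
Pair of jeans £35.74: clothing and footwear → 0% → £0.00
Dresser £173.88: furniture, under £175.00 → 1.5% → £2.6082
Unrounded tax sum = £19.10535 → £19.11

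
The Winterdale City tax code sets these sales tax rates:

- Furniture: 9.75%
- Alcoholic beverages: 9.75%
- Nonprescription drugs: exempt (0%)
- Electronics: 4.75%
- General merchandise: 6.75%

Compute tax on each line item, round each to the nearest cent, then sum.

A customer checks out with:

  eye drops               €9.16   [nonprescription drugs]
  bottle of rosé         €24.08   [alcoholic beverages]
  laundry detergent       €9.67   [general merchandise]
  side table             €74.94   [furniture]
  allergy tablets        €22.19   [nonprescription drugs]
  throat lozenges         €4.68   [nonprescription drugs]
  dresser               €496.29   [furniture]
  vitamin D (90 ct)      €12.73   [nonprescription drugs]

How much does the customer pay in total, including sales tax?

Eye drops €9.16: nonprescription drugs → 0% → €0.00
Bottle of rosé €24.08: alcoholic beverages → 9.75% → €2.35
Laundry detergent €9.67: general merchandise → 6.75% → €0.65
Side table €74.94: furniture → 9.75% → €7.31
Allergy tablets €22.19: nonprescription drugs → 0% → €0.00
Throat lozenges €4.68: nonprescription drugs → 0% → €0.00
Dresser €496.29: furniture → 9.75% → €48.39
Vitamin D (90 ct) €12.73: nonprescription drugs → 0% → €0.00
Subtotal = €653.74; tax = €58.70; total due = €712.44

€712.44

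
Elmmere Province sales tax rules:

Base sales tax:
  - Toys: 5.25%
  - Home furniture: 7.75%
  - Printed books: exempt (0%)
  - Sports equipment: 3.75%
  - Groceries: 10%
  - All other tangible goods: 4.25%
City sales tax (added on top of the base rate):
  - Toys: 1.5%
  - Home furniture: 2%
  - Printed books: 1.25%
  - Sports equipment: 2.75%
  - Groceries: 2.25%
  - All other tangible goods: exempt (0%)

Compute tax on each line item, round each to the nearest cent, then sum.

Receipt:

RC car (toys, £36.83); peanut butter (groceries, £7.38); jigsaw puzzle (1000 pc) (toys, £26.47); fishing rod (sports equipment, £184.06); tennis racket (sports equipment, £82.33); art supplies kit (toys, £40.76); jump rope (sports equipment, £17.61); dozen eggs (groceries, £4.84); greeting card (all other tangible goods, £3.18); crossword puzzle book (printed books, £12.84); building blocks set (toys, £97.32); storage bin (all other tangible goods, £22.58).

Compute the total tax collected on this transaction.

£34.80

RC car £36.83: toys → 5.25% + 1.5% city = 6.75% → £2.49
Peanut butter £7.38: groceries → 10% + 2.25% city = 12.25% → £0.90
Jigsaw puzzle (1000 pc) £26.47: toys → 5.25% + 1.5% city = 6.75% → £1.79
Fishing rod £184.06: sports equipment → 3.75% + 2.75% city = 6.5% → £11.96
Tennis racket £82.33: sports equipment → 3.75% + 2.75% city = 6.5% → £5.35
Art supplies kit £40.76: toys → 5.25% + 1.5% city = 6.75% → £2.75
Jump rope £17.61: sports equipment → 3.75% + 2.75% city = 6.5% → £1.14
Dozen eggs £4.84: groceries → 10% + 2.25% city = 12.25% → £0.59
Greeting card £3.18: all other tangible goods → 4.25% + 0% city = 4.25% → £0.14
Crossword puzzle book £12.84: printed books → 0% + 1.25% city = 1.25% → £0.16
Building blocks set £97.32: toys → 5.25% + 1.5% city = 6.75% → £6.57
Storage bin £22.58: all other tangible goods → 4.25% + 0% city = 4.25% → £0.96
Total tax = £2.49 + £0.90 + £1.79 + £11.96 + £5.35 + £2.75 + £1.14 + £0.59 + £0.14 + £0.16 + £6.57 + £0.96 = £34.80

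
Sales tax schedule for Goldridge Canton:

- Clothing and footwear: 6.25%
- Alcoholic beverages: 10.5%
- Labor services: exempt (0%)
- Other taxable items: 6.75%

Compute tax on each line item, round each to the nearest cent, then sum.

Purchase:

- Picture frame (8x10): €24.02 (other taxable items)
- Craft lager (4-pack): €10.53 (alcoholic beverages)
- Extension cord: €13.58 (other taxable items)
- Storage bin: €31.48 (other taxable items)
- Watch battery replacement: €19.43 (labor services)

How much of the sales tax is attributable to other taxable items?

€4.66

Picture frame (8x10) €24.02: other taxable items → 6.75% → €1.62
Extension cord €13.58: other taxable items → 6.75% → €0.92
Storage bin €31.48: other taxable items → 6.75% → €2.12
Tax on other taxable items = €1.62 + €0.92 + €2.12 = €4.66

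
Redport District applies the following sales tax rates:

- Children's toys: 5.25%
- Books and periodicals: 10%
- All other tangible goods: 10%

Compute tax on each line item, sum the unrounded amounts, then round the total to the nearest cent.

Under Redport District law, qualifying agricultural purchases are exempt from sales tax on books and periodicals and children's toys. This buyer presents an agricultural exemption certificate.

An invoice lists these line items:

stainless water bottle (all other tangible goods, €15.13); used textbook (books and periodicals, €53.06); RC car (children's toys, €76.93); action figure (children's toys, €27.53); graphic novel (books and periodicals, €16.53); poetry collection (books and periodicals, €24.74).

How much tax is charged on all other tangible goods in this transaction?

€1.51

Stainless water bottle €15.13: all other tangible goods → 10% → €1.513
Tax on all other tangible goods: unrounded sum = €1.513 → €1.51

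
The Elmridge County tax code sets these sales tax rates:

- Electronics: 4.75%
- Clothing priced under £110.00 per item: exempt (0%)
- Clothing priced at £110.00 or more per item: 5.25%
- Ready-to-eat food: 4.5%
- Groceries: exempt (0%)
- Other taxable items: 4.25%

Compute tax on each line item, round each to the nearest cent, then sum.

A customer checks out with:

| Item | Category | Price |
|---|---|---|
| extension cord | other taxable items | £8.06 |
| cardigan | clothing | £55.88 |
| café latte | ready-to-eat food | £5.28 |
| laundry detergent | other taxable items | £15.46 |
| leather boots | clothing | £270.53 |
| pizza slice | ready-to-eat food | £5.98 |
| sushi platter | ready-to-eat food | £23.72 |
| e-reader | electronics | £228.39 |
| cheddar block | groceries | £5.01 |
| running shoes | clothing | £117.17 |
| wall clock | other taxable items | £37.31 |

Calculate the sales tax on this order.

£35.37

Extension cord £8.06: other taxable items → 4.25% → £0.34
Cardigan £55.88: clothing, under £110.00 → 0% → £0.00
Café latte £5.28: ready-to-eat food → 4.5% → £0.24
Laundry detergent £15.46: other taxable items → 4.25% → £0.66
Leather boots £270.53: clothing, £110.00 or more → 5.25% → £14.20
Pizza slice £5.98: ready-to-eat food → 4.5% → £0.27
Sushi platter £23.72: ready-to-eat food → 4.5% → £1.07
E-reader £228.39: electronics → 4.75% → £10.85
Cheddar block £5.01: groceries → 0% → £0.00
Running shoes £117.17: clothing, £110.00 or more → 5.25% → £6.15
Wall clock £37.31: other taxable items → 4.25% → £1.59
Total tax = £0.34 + £0.24 + £0.66 + £14.20 + £0.27 + £1.07 + £10.85 + £6.15 + £1.59 = £35.37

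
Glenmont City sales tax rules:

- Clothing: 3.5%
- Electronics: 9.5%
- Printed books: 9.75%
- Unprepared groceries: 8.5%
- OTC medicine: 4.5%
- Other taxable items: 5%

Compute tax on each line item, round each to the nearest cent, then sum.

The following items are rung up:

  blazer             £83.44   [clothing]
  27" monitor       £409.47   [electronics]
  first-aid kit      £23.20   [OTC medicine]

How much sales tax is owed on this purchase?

£42.86

Blazer £83.44: clothing → 3.5% → £2.92
27" monitor £409.47: electronics → 9.5% → £38.90
First-aid kit £23.20: OTC medicine → 4.5% → £1.04
Total tax = £2.92 + £38.90 + £1.04 = £42.86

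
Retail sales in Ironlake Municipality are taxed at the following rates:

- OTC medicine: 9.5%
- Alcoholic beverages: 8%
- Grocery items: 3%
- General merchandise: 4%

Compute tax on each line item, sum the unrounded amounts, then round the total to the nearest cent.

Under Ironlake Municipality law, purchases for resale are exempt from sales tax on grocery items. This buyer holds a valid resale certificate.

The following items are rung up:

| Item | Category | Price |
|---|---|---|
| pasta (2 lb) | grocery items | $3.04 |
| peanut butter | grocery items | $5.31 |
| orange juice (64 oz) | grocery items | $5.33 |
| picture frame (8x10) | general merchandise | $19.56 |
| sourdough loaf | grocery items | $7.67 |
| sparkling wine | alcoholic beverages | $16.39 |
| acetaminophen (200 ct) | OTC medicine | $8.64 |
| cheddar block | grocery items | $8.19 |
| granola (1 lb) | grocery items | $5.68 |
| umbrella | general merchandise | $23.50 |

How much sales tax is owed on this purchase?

$3.85

Pasta (2 lb) $3.04: grocery items, buyer-exempt → 0% → $0.00
Peanut butter $5.31: grocery items, buyer-exempt → 0% → $0.00
Orange juice (64 oz) $5.33: grocery items, buyer-exempt → 0% → $0.00
Picture frame (8x10) $19.56: general merchandise → 4% → $0.7824
Sourdough loaf $7.67: grocery items, buyer-exempt → 0% → $0.00
Sparkling wine $16.39: alcoholic beverages → 8% → $1.3112
Acetaminophen (200 ct) $8.64: OTC medicine → 9.5% → $0.8208
Cheddar block $8.19: grocery items, buyer-exempt → 0% → $0.00
Granola (1 lb) $5.68: grocery items, buyer-exempt → 0% → $0.00
Umbrella $23.50: general merchandise → 4% → $0.94
Unrounded tax sum = $3.8544 → $3.85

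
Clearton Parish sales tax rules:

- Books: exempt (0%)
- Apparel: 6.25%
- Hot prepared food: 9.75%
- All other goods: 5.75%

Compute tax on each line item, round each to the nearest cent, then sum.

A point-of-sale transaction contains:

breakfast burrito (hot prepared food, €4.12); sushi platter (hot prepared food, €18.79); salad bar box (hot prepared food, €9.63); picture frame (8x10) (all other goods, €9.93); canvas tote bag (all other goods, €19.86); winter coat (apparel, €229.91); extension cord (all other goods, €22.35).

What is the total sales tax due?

€20.54

Breakfast burrito €4.12: hot prepared food → 9.75% → €0.40
Sushi platter €18.79: hot prepared food → 9.75% → €1.83
Salad bar box €9.63: hot prepared food → 9.75% → €0.94
Picture frame (8x10) €9.93: all other goods → 5.75% → €0.57
Canvas tote bag €19.86: all other goods → 5.75% → €1.14
Winter coat €229.91: apparel → 6.25% → €14.37
Extension cord €22.35: all other goods → 5.75% → €1.29
Total tax = €0.40 + €1.83 + €0.94 + €0.57 + €1.14 + €14.37 + €1.29 = €20.54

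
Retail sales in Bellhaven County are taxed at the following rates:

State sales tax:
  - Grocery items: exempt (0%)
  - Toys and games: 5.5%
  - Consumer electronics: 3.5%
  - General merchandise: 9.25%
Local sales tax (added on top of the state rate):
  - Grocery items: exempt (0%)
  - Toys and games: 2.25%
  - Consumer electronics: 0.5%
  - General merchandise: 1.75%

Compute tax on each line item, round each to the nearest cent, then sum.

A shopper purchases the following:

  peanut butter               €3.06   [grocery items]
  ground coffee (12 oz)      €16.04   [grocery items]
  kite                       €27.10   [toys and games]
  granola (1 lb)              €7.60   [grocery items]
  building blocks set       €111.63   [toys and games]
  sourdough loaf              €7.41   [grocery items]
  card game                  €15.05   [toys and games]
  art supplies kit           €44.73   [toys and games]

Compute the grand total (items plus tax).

€248.01

Peanut butter €3.06: grocery items → 0% + 0% local = 0% → €0.00
Ground coffee (12 oz) €16.04: grocery items → 0% + 0% local = 0% → €0.00
Kite €27.10: toys and games → 5.5% + 2.25% local = 7.75% → €2.10
Granola (1 lb) €7.60: grocery items → 0% + 0% local = 0% → €0.00
Building blocks set €111.63: toys and games → 5.5% + 2.25% local = 7.75% → €8.65
Sourdough loaf €7.41: grocery items → 0% + 0% local = 0% → €0.00
Card game €15.05: toys and games → 5.5% + 2.25% local = 7.75% → €1.17
Art supplies kit €44.73: toys and games → 5.5% + 2.25% local = 7.75% → €3.47
Subtotal = €232.62; tax = €15.39; total due = €248.01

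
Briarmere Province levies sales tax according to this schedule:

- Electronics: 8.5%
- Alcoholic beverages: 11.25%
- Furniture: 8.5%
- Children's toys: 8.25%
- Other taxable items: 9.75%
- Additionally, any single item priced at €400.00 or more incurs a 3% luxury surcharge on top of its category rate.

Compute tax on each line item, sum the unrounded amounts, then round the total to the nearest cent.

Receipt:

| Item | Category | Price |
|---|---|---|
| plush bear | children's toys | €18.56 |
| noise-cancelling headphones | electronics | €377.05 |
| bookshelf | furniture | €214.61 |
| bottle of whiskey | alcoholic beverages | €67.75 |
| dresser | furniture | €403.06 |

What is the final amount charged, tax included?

€1186.83

Plush bear €18.56: children's toys → 8.25% → €1.5312
Noise-cancelling headphones €377.05: electronics → 8.5% → €32.04925
Bookshelf €214.61: furniture → 8.5% → €18.24185
Bottle of whiskey €67.75: alcoholic beverages → 11.25% → €7.621875
Dresser €403.06: furniture → 8.5% + 3% surcharge = 11.5% → €46.3519
Subtotal = €1081.03; unrounded tax = €105.796075 → €105.80; total due = €1186.83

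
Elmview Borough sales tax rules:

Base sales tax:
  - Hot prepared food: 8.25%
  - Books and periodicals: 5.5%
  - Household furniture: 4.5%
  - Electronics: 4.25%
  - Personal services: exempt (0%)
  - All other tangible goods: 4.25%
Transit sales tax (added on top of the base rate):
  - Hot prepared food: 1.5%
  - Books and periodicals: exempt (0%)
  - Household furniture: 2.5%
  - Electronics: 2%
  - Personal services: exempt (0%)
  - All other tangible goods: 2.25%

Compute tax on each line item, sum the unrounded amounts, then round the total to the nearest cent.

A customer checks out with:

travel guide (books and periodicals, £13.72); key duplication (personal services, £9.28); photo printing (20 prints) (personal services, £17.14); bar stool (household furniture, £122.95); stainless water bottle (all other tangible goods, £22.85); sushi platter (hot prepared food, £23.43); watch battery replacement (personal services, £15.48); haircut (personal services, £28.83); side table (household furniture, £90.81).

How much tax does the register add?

Travel guide £13.72: books and periodicals → 5.5% + 0% transit = 5.5% → £0.7546
Key duplication £9.28: personal services → 0% + 0% transit = 0% → £0.00
Photo printing (20 prints) £17.14: personal services → 0% + 0% transit = 0% → £0.00
Bar stool £122.95: household furniture → 4.5% + 2.5% transit = 7% → £8.6065
Stainless water bottle £22.85: all other tangible goods → 4.25% + 2.25% transit = 6.5% → £1.48525
Sushi platter £23.43: hot prepared food → 8.25% + 1.5% transit = 9.75% → £2.284425
Watch battery replacement £15.48: personal services → 0% + 0% transit = 0% → £0.00
Haircut £28.83: personal services → 0% + 0% transit = 0% → £0.00
Side table £90.81: household furniture → 4.5% + 2.5% transit = 7% → £6.3567
Unrounded tax sum = £19.487475 → £19.49

£19.49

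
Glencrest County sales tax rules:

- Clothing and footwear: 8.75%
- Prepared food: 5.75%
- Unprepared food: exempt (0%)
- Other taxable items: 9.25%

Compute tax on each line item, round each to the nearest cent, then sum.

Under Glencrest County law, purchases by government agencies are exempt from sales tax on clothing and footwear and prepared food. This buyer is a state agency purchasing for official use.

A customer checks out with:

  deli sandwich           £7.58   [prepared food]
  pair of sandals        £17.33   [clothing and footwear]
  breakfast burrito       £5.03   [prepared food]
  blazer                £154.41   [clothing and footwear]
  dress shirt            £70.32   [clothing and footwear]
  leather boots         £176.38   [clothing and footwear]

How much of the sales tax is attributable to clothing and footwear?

Pair of sandals £17.33: clothing and footwear, buyer-exempt → 0% → £0.00
Blazer £154.41: clothing and footwear, buyer-exempt → 0% → £0.00
Dress shirt £70.32: clothing and footwear, buyer-exempt → 0% → £0.00
Leather boots £176.38: clothing and footwear, buyer-exempt → 0% → £0.00
Tax on clothing and footwear = £0.00 + £0.00 + £0.00 + £0.00 = £0.00

£0.00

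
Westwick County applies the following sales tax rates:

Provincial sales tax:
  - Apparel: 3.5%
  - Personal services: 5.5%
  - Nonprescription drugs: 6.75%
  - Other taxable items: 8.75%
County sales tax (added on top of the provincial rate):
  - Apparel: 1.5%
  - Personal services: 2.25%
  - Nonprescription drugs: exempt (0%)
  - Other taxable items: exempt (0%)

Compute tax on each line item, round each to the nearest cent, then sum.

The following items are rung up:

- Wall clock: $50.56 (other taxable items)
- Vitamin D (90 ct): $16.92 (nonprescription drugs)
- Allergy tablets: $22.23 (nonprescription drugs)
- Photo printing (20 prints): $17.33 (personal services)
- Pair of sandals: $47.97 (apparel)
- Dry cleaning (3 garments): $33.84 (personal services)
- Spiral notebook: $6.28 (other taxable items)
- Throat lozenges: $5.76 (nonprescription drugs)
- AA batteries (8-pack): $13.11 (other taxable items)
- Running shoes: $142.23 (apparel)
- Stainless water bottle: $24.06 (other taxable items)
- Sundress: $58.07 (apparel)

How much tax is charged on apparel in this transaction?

Pair of sandals $47.97: apparel → 3.5% + 1.5% county = 5% → $2.40
Running shoes $142.23: apparel → 3.5% + 1.5% county = 5% → $7.11
Sundress $58.07: apparel → 3.5% + 1.5% county = 5% → $2.90
Tax on apparel = $2.40 + $7.11 + $2.90 = $12.41

$12.41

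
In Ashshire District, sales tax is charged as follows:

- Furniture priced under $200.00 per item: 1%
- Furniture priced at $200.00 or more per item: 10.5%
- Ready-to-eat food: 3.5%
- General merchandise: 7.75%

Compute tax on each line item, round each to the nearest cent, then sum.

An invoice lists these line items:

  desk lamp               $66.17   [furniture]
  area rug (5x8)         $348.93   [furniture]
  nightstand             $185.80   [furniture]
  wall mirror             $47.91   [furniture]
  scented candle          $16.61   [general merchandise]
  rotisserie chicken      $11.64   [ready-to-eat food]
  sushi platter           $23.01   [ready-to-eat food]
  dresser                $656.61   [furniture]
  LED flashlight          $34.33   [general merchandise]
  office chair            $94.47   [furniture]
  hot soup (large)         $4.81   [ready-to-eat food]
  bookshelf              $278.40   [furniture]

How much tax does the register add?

$144.09

Desk lamp $66.17: furniture, under $200.00 → 1% → $0.66
Area rug (5x8) $348.93: furniture, $200.00 or more → 10.5% → $36.64
Nightstand $185.80: furniture, under $200.00 → 1% → $1.86
Wall mirror $47.91: furniture, under $200.00 → 1% → $0.48
Scented candle $16.61: general merchandise → 7.75% → $1.29
Rotisserie chicken $11.64: ready-to-eat food → 3.5% → $0.41
Sushi platter $23.01: ready-to-eat food → 3.5% → $0.81
Dresser $656.61: furniture, $200.00 or more → 10.5% → $68.94
LED flashlight $34.33: general merchandise → 7.75% → $2.66
Office chair $94.47: furniture, under $200.00 → 1% → $0.94
Hot soup (large) $4.81: ready-to-eat food → 3.5% → $0.17
Bookshelf $278.40: furniture, $200.00 or more → 10.5% → $29.23
Total tax = $0.66 + $36.64 + $1.86 + $0.48 + $1.29 + $0.41 + $0.81 + $68.94 + $2.66 + $0.94 + $0.17 + $29.23 = $144.09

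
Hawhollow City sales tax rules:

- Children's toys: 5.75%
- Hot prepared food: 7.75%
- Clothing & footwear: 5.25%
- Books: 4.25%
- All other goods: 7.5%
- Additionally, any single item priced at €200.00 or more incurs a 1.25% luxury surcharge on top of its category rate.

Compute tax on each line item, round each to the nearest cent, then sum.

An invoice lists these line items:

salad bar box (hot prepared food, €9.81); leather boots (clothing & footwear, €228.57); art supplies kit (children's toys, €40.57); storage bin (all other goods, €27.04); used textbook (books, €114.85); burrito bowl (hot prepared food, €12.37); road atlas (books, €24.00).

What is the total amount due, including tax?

Salad bar box €9.81: hot prepared food → 7.75% → €0.76
Leather boots €228.57: clothing & footwear → 5.25% + 1.25% surcharge = 6.5% → €14.86
Art supplies kit €40.57: children's toys → 5.75% → €2.33
Storage bin €27.04: all other goods → 7.5% → €2.03
Used textbook €114.85: books → 4.25% → €4.88
Burrito bowl €12.37: hot prepared food → 7.75% → €0.96
Road atlas €24.00: books → 4.25% → €1.02
Subtotal = €457.21; tax = €26.84; total due = €484.05

€484.05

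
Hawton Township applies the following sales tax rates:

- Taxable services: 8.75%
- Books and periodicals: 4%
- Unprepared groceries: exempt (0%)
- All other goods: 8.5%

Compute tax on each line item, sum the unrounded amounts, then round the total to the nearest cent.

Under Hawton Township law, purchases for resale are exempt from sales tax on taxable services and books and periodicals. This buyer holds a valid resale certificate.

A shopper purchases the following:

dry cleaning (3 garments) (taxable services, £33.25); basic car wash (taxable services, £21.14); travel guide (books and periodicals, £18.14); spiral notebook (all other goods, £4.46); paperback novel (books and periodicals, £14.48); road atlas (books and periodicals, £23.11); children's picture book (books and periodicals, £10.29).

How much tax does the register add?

£0.38

Dry cleaning (3 garments) £33.25: taxable services, buyer-exempt → 0% → £0.00
Basic car wash £21.14: taxable services, buyer-exempt → 0% → £0.00
Travel guide £18.14: books and periodicals, buyer-exempt → 0% → £0.00
Spiral notebook £4.46: all other goods → 8.5% → £0.3791
Paperback novel £14.48: books and periodicals, buyer-exempt → 0% → £0.00
Road atlas £23.11: books and periodicals, buyer-exempt → 0% → £0.00
Children's picture book £10.29: books and periodicals, buyer-exempt → 0% → £0.00
Unrounded tax sum = £0.3791 → £0.38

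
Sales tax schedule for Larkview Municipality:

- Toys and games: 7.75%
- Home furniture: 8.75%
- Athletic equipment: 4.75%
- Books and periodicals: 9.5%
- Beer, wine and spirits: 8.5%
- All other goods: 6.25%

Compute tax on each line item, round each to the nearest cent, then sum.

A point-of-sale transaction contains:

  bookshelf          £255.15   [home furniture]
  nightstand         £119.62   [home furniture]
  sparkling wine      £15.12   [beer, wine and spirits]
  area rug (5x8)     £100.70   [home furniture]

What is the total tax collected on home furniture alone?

Bookshelf £255.15: home furniture → 8.75% → £22.33
Nightstand £119.62: home furniture → 8.75% → £10.47
Area rug (5x8) £100.70: home furniture → 8.75% → £8.81
Tax on home furniture = £22.33 + £10.47 + £8.81 = £41.61

£41.61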